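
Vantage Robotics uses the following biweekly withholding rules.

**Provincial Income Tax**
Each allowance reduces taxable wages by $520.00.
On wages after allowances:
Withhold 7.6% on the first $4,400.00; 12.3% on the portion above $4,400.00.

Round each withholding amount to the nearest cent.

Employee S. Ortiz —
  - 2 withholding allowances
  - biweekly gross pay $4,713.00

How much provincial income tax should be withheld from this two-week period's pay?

Provincial Income Tax: taxable = $4,713.00 − 2×$520.00 = $3,673.00
  7.6% × $3,673.00 = $279.15

$279.15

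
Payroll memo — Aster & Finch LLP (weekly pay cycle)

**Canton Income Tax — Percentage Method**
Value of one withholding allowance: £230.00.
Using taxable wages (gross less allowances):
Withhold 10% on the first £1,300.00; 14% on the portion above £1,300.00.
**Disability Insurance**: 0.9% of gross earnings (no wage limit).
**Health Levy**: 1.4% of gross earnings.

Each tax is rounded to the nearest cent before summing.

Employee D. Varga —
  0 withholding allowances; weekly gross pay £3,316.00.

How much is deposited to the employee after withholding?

Canton Income Tax: taxable = £3,316.00
  £130.00 + 14% × (£3,316.00 − £1,300.00) = £130.00 + 14% × £2,016.00 = £412.24
Disability Insurance: 0.9% × £3,316.00 = £29.84
Health Levy: 1.4% × £3,316.00 = £46.42
Total withheld: £412.24 + £29.84 + £46.42 = £488.50
Net pay: £3,316.00 − £488.50 = £2,827.50

£2,827.50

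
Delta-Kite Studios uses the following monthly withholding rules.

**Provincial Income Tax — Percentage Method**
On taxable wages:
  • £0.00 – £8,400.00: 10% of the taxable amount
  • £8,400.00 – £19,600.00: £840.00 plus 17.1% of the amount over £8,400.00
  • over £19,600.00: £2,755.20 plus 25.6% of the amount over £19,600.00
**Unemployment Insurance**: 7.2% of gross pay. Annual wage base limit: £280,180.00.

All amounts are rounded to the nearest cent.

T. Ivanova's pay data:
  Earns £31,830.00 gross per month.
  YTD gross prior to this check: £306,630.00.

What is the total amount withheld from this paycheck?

Provincial Income Tax: taxable = £31,830.00
  £2,755.20 + 25.6% × (£31,830.00 − £19,600.00) = £2,755.20 + 25.6% × £12,230.00 = £5,886.08
Unemployment Insurance: YTD £306,630.00 ≥ cap £280,180.00 → £0.00
Total: £5,886.08 + £0.00 = £5,886.08

£5,886.08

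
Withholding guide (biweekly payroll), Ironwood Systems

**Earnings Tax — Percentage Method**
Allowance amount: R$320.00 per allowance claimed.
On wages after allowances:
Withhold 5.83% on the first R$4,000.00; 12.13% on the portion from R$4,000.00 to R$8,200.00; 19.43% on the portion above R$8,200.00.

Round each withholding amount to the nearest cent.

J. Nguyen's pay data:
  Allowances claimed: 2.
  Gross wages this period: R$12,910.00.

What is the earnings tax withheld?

Earnings Tax: taxable = R$12,910.00 − 2×R$320.00 = R$12,270.00
  R$742.66 + 19.43% × (R$12,270.00 − R$8,200.00) = R$742.66 + 19.43% × R$4,070.00 = R$1,533.46

R$1,533.46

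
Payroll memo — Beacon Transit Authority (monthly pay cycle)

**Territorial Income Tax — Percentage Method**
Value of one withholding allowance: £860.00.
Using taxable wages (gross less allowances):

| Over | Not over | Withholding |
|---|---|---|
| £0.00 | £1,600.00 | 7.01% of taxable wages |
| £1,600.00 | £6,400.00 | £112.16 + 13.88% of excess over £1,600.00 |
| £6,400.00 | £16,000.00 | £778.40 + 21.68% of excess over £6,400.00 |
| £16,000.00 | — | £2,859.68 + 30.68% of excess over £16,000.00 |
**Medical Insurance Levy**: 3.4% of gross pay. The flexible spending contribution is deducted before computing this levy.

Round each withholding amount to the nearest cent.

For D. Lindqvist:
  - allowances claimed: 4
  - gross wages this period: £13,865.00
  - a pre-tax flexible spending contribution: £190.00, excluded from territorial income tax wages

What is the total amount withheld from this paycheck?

Territorial Income Tax: taxable = £13,865.00 − £190.00 − 4×£860.00 = £10,235.00
  £778.40 + 21.68% × (£10,235.00 − £6,400.00) = £778.40 + 21.68% × £3,835.00 = £1,609.83
Medical Insurance Levy: 3.4% × £13,675.00 = £464.95
Total: £1,609.83 + £464.95 = £2,074.78

£2,074.78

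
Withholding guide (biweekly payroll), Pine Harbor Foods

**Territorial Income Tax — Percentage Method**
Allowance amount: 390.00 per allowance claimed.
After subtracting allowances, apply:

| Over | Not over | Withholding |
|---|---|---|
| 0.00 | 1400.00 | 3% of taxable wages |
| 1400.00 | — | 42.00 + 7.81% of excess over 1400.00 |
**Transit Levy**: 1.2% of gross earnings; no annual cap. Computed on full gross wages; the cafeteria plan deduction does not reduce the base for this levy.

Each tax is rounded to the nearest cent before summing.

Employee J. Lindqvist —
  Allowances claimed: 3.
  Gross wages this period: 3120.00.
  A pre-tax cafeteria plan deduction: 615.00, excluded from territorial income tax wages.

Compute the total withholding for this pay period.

Territorial Income Tax: taxable = 3120.00 − 615.00 − 3×390.00 = 1335.00
  3% × 1335.00 = 40.05
Transit Levy: 1.2% × 3120.00 = 37.44
Total: 40.05 + 37.44 = 77.49

77.49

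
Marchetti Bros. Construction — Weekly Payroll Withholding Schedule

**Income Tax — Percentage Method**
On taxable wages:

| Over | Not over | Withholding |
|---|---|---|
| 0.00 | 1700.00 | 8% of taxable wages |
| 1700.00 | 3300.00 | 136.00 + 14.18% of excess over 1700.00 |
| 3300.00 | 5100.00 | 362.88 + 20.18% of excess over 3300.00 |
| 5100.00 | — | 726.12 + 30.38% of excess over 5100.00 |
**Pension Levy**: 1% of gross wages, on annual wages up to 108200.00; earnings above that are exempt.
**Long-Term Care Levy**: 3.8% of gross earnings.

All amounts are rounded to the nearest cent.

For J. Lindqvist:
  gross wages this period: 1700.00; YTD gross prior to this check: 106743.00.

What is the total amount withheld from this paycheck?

215.17

Income Tax: taxable = 1700.00
  8% × 1700.00 = 136.00
Pension Levy: cap 108200.00 − YTD 106743.00 = 1457.00 subject; 1% × 1457.00 = 14.57
Long-Term Care Levy: 3.8% × 1700.00 = 64.60
Total: 136.00 + 14.57 + 64.60 = 215.17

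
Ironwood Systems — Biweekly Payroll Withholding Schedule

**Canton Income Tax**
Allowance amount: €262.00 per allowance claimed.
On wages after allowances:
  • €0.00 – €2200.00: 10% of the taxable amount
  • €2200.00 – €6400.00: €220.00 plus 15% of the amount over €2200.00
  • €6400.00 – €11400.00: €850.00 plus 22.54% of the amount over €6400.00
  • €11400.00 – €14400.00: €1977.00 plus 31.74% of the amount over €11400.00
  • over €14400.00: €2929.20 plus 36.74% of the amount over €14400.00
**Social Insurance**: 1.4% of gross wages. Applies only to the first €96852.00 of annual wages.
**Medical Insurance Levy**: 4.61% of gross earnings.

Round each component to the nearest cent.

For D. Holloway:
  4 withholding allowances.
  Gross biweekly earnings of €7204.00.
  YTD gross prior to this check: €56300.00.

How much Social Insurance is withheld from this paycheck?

€100.86

Social Insurance: 1.4% × €7204.00 = €100.86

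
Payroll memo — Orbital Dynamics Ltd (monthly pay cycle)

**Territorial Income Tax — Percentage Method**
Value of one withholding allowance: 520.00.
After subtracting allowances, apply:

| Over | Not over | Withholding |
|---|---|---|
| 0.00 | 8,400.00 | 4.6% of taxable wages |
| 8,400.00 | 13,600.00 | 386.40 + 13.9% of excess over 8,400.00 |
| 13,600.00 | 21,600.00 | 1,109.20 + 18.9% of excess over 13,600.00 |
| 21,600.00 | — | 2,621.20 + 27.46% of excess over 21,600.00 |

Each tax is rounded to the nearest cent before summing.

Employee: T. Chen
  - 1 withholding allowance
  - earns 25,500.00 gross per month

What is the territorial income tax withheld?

3,549.35

Territorial Income Tax: taxable = 25,500.00 − 1×520.00 = 24,980.00
  2,621.20 + 27.46% × (24,980.00 − 21,600.00) = 2,621.20 + 27.46% × 3,380.00 = 3,549.35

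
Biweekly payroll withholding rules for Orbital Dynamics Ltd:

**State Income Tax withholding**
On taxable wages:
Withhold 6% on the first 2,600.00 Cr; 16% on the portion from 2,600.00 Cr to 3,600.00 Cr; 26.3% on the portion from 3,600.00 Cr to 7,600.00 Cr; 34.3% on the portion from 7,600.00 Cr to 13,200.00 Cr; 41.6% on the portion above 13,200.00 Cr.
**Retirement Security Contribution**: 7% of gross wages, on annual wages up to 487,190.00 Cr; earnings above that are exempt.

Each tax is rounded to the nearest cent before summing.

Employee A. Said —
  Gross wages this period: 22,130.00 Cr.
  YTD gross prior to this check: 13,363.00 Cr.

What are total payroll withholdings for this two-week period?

8,552.78 Cr

State Income Tax: taxable = 22,130.00 Cr
  3,288.80 Cr + 41.6% × (22,130.00 Cr − 13,200.00 Cr) = 3,288.80 Cr + 41.6% × 8,930.00 Cr = 7,003.68 Cr
Retirement Security Contribution: 7% × 22,130.00 Cr = 1,549.10 Cr
Total: 7,003.68 Cr + 1,549.10 Cr = 8,552.78 Cr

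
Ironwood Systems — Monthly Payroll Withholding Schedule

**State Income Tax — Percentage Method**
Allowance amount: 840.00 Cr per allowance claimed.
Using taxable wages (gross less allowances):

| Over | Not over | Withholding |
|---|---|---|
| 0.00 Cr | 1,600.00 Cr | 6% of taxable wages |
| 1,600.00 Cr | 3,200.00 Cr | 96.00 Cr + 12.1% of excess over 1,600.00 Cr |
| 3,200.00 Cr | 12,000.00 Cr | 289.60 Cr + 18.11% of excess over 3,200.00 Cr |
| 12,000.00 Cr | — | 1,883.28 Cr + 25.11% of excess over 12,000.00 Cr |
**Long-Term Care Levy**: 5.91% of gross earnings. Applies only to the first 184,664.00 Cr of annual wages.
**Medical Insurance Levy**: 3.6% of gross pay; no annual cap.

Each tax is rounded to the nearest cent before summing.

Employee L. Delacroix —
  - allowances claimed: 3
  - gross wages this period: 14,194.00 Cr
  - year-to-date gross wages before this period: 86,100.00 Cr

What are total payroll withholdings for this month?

3,174.09 Cr

State Income Tax: taxable = 14,194.00 Cr − 3×840.00 Cr = 11,674.00 Cr
  289.60 Cr + 18.11% × (11,674.00 Cr − 3,200.00 Cr) = 289.60 Cr + 18.11% × 8,474.00 Cr = 1,824.24 Cr
Long-Term Care Levy: 5.91% × 14,194.00 Cr = 838.87 Cr
Medical Insurance Levy: 3.6% × 14,194.00 Cr = 510.98 Cr
Total: 1,824.24 Cr + 838.87 Cr + 510.98 Cr = 3,174.09 Cr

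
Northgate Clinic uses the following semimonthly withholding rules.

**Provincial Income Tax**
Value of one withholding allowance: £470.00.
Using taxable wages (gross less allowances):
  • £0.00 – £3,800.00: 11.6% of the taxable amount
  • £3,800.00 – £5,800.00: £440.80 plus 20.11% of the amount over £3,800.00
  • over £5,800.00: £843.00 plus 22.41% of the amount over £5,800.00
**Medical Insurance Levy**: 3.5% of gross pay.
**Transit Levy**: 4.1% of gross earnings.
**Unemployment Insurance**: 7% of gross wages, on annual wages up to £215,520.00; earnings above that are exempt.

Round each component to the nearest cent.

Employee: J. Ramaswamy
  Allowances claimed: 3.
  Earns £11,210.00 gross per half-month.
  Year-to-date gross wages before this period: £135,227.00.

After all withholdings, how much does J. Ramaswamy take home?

£7,833.94

Provincial Income Tax: taxable = £11,210.00 − 3×£470.00 = £9,800.00
  £843.00 + 22.41% × (£9,800.00 − £5,800.00) = £843.00 + 22.41% × £4,000.00 = £1,739.40
Medical Insurance Levy: 3.5% × £11,210.00 = £392.35
Transit Levy: 4.1% × £11,210.00 = £459.61
Unemployment Insurance: 7% × £11,210.00 = £784.70
Total withheld: £1,739.40 + £392.35 + £459.61 + £784.70 = £3,376.06
Net pay: £11,210.00 − £3,376.06 = £7,833.94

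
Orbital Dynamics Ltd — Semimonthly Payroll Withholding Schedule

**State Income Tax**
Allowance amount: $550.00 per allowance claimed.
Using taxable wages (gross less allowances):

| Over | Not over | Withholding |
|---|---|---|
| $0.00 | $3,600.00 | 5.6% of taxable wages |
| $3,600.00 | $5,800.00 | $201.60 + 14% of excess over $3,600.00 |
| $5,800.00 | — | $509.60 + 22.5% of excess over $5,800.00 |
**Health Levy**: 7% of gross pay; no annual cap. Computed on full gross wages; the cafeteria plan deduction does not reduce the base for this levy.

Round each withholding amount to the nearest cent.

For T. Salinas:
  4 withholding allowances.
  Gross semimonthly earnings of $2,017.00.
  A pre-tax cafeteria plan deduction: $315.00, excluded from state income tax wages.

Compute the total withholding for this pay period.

State Income Tax: taxable = $2,017.00 − $315.00 − 4×$550.00 = $-498.00
  Taxable ≤ 0 → $0.00
Health Levy: 7% × $2,017.00 = $141.19
Total: $0.00 + $141.19 = $141.19

$141.19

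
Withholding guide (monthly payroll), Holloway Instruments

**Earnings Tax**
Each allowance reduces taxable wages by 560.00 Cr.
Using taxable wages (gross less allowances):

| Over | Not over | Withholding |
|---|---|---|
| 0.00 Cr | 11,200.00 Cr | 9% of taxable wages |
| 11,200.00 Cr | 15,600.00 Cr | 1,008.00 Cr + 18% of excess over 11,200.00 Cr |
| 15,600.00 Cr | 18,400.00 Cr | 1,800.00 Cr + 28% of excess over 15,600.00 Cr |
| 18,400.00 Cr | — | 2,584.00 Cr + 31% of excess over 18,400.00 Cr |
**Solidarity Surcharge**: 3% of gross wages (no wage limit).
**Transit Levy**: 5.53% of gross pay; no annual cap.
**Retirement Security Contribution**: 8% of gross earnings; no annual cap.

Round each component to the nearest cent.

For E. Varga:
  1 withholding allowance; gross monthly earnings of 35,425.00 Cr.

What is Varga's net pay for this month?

21,881.10 Cr

Earnings Tax: taxable = 35,425.00 Cr − 1×560.00 Cr = 34,865.00 Cr
  2,584.00 Cr + 31% × (34,865.00 Cr − 18,400.00 Cr) = 2,584.00 Cr + 31% × 16,465.00 Cr = 7,688.15 Cr
Solidarity Surcharge: 3% × 35,425.00 Cr = 1,062.75 Cr
Transit Levy: 5.53% × 35,425.00 Cr = 1,959.00 Cr
Retirement Security Contribution: 8% × 35,425.00 Cr = 2,834.00 Cr
Total withheld: 7,688.15 Cr + 1,062.75 Cr + 1,959.00 Cr + 2,834.00 Cr = 13,543.90 Cr
Net pay: 35,425.00 Cr − 13,543.90 Cr = 21,881.10 Cr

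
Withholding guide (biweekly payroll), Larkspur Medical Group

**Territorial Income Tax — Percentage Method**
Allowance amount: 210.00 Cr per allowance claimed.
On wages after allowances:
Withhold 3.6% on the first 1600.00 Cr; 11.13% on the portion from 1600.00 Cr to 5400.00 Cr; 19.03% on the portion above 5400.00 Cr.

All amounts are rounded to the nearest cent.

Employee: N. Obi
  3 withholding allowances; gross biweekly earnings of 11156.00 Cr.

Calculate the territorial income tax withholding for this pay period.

Territorial Income Tax: taxable = 11156.00 Cr − 3×210.00 Cr = 10526.00 Cr
  480.54 Cr + 19.03% × (10526.00 Cr − 5400.00 Cr) = 480.54 Cr + 19.03% × 5126.00 Cr = 1456.02 Cr

1456.02 Cr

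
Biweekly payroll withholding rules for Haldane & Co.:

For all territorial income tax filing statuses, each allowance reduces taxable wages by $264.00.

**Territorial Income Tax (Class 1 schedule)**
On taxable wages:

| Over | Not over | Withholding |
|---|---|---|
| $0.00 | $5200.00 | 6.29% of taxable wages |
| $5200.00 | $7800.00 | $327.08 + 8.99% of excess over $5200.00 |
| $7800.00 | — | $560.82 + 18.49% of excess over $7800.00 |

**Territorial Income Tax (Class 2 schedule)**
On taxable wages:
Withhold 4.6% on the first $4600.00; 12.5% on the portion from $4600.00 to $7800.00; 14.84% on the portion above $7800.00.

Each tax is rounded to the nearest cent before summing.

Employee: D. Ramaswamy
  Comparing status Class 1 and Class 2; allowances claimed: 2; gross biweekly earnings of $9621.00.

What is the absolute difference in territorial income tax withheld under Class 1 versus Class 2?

Territorial Income Tax (Class 1): taxable = $9621.00 − 2×$264.00 = $9093.00
  $560.82 + 18.49% × ($9093.00 − $7800.00) = $560.82 + 18.49% × $1293.00 = $799.90
Territorial Income Tax (Class 2): taxable = $9621.00 − 2×$264.00 = $9093.00
  $611.60 + 14.84% × ($9093.00 − $7800.00) = $611.60 + 14.84% × $1293.00 = $803.48
Difference: |$799.90 − $803.48| = $3.58 (higher under Class 2)

$3.58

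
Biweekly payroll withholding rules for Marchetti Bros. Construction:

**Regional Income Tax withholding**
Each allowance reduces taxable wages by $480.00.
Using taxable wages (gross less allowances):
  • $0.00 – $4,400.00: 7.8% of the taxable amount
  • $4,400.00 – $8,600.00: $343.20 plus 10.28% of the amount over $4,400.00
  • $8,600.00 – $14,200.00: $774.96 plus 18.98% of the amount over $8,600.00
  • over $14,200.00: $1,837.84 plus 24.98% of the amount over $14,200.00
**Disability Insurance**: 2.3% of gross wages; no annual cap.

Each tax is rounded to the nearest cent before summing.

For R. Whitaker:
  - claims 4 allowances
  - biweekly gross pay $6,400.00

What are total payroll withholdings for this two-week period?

$498.62

Regional Income Tax: taxable = $6,400.00 − 4×$480.00 = $4,480.00
  $343.20 + 10.28% × ($4,480.00 − $4,400.00) = $343.20 + 10.28% × $80.00 = $351.42
Disability Insurance: 2.3% × $6,400.00 = $147.20
Total: $351.42 + $147.20 = $498.62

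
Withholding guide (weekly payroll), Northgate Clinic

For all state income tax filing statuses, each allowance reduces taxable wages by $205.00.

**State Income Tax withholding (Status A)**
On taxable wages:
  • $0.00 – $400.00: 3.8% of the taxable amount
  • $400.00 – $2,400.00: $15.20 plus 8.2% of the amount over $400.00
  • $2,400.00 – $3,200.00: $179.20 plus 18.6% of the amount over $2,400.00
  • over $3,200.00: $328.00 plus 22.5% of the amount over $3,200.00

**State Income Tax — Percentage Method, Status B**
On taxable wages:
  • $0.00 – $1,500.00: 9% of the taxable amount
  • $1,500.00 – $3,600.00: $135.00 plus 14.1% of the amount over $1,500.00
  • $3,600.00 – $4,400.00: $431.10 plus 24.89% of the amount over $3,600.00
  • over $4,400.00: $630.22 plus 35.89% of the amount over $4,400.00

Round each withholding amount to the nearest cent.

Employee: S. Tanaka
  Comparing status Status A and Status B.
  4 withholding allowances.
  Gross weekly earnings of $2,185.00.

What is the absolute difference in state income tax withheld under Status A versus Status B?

$28.52

State Income Tax (Status A): taxable = $2,185.00 − 4×$205.00 = $1,365.00
  $15.20 + 8.2% × ($1,365.00 − $400.00) = $15.20 + 8.2% × $965.00 = $94.33
State Income Tax (Status B): taxable = $2,185.00 − 4×$205.00 = $1,365.00
  9% × $1,365.00 = $122.85
Difference: |$94.33 − $122.85| = $28.52 (higher under Status B)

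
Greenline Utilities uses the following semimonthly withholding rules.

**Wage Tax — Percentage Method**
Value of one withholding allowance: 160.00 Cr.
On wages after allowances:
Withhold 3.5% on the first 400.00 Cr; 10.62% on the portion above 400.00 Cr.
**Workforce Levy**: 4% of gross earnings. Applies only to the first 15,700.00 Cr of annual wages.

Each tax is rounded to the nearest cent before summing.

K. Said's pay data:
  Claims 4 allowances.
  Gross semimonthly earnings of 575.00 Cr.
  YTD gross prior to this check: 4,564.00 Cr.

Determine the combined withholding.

Wage Tax: taxable = 575.00 Cr − 4×160.00 Cr = -65.00 Cr
  Taxable ≤ 0 → 0.00 Cr
Workforce Levy: 4% × 575.00 Cr = 23.00 Cr
Total: 0.00 Cr + 23.00 Cr = 23.00 Cr

23.00 Cr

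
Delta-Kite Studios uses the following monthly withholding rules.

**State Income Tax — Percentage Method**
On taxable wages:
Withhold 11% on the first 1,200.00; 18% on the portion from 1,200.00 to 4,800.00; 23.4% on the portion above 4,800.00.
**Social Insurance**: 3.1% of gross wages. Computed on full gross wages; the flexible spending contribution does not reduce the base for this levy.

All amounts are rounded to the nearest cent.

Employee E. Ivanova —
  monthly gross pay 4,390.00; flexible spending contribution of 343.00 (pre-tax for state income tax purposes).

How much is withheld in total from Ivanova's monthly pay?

780.55

State Income Tax: taxable = 4,390.00 − 343.00 = 4,047.00
  132.00 + 18% × (4,047.00 − 1,200.00) = 132.00 + 18% × 2,847.00 = 644.46
Social Insurance: 3.1% × 4,390.00 = 136.09
Total: 644.46 + 136.09 = 780.55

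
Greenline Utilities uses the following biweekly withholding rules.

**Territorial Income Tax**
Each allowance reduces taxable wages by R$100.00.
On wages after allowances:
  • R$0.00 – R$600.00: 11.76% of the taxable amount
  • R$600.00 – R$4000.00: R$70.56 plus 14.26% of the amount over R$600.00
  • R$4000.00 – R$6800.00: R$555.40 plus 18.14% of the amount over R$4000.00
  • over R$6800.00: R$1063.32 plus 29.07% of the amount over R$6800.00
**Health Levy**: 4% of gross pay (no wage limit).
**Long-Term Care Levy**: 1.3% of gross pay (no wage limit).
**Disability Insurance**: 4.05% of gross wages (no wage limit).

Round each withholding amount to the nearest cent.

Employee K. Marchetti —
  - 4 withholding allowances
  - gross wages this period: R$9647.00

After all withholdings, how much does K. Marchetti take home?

Territorial Income Tax: taxable = R$9647.00 − 4×R$100.00 = R$9247.00
  R$1063.32 + 29.07% × (R$9247.00 − R$6800.00) = R$1063.32 + 29.07% × R$2447.00 = R$1774.66
Health Levy: 4% × R$9647.00 = R$385.88
Long-Term Care Levy: 1.3% × R$9647.00 = R$125.41
Disability Insurance: 4.05% × R$9647.00 = R$390.70
Total withheld: R$1774.66 + R$385.88 + R$125.41 + R$390.70 = R$2676.65
Net pay: R$9647.00 − R$2676.65 = R$6970.35

R$6970.35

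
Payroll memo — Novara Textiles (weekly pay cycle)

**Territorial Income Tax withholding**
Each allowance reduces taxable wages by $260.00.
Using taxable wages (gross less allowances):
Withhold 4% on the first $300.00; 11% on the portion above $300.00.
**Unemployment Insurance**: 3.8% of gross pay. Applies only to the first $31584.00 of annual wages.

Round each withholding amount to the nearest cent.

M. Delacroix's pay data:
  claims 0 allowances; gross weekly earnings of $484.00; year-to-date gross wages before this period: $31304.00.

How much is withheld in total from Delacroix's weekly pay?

Territorial Income Tax: taxable = $484.00
  $12.00 + 11% × ($484.00 − $300.00) = $12.00 + 11% × $184.00 = $32.24
Unemployment Insurance: cap $31584.00 − YTD $31304.00 = $280.00 subject; 3.8% × $280.00 = $10.64
Total: $32.24 + $10.64 = $42.88

$42.88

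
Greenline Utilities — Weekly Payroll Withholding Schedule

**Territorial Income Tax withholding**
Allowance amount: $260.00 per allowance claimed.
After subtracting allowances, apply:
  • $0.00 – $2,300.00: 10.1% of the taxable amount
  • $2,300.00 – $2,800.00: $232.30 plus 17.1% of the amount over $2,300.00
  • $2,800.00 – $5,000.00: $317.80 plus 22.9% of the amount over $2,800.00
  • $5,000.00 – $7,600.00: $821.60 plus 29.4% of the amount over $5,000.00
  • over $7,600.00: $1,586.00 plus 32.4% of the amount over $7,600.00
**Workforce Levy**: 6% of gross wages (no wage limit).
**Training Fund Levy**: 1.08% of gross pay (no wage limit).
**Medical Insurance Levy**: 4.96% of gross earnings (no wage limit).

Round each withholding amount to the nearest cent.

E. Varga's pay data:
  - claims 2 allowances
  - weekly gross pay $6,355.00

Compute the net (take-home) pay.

$4,522.77

Territorial Income Tax: taxable = $6,355.00 − 2×$260.00 = $5,835.00
  $821.60 + 29.4% × ($5,835.00 − $5,000.00) = $821.60 + 29.4% × $835.00 = $1,067.09
Workforce Levy: 6% × $6,355.00 = $381.30
Training Fund Levy: 1.08% × $6,355.00 = $68.63
Medical Insurance Levy: 4.96% × $6,355.00 = $315.21
Total withheld: $1,067.09 + $381.30 + $68.63 + $315.21 = $1,832.23
Net pay: $6,355.00 − $1,832.23 = $4,522.77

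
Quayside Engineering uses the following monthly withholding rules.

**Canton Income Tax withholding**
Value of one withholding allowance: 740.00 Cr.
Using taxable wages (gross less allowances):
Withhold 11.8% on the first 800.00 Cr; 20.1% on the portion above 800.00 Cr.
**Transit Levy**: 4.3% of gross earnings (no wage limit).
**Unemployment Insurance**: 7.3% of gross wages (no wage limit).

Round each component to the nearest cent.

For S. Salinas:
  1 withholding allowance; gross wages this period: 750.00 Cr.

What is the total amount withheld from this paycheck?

88.18 Cr

Canton Income Tax: taxable = 750.00 Cr − 1×740.00 Cr = 10.00 Cr
  11.8% × 10.00 Cr = 1.18 Cr
Transit Levy: 4.3% × 750.00 Cr = 32.25 Cr
Unemployment Insurance: 7.3% × 750.00 Cr = 54.75 Cr
Total: 1.18 Cr + 32.25 Cr + 54.75 Cr = 88.18 Cr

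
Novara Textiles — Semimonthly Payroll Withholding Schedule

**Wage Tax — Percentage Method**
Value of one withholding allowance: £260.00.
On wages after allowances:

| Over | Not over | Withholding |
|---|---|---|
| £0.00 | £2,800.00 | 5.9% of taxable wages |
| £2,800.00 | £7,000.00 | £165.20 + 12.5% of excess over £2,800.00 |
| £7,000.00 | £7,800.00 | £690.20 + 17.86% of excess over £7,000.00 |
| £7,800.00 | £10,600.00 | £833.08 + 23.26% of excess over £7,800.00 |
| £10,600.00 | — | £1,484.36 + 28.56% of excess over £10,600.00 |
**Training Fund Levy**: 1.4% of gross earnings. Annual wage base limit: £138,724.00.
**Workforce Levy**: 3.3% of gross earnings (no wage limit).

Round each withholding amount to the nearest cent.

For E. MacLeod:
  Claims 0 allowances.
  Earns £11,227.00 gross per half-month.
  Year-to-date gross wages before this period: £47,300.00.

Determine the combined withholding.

£2,191.10

Wage Tax: taxable = £11,227.00
  £1,484.36 + 28.56% × (£11,227.00 − £10,600.00) = £1,484.36 + 28.56% × £627.00 = £1,663.43
Training Fund Levy: 1.4% × £11,227.00 = £157.18
Workforce Levy: 3.3% × £11,227.00 = £370.49
Total: £1,663.43 + £157.18 + £370.49 = £2,191.10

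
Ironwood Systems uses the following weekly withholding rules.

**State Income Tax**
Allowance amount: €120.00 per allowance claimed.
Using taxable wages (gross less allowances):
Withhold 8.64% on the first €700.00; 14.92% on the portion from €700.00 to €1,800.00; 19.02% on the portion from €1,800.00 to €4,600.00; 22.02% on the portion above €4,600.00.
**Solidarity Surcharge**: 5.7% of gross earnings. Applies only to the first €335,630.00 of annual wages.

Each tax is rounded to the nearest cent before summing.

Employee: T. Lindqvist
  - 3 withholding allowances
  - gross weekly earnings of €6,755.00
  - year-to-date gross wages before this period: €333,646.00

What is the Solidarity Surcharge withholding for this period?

Solidarity Surcharge: cap €335,630.00 − YTD €333,646.00 = €1,984.00 subject; 5.7% × €1,984.00 = €113.09

€113.09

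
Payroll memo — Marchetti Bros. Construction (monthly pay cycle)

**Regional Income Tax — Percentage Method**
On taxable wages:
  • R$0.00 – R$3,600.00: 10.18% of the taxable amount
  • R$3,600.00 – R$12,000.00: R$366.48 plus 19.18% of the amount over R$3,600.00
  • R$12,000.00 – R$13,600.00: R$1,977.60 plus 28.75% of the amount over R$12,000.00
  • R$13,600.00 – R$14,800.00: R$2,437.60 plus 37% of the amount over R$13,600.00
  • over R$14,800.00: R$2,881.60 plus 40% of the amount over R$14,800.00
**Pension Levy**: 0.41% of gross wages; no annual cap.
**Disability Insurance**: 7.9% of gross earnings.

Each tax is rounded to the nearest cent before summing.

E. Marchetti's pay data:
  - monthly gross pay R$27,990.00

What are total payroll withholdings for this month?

R$10,483.57

Regional Income Tax: taxable = R$27,990.00
  R$2,881.60 + 40% × (R$27,990.00 − R$14,800.00) = R$2,881.60 + 40% × R$13,190.00 = R$8,157.60
Pension Levy: 0.41% × R$27,990.00 = R$114.76
Disability Insurance: 7.9% × R$27,990.00 = R$2,211.21
Total: R$8,157.60 + R$114.76 + R$2,211.21 = R$10,483.57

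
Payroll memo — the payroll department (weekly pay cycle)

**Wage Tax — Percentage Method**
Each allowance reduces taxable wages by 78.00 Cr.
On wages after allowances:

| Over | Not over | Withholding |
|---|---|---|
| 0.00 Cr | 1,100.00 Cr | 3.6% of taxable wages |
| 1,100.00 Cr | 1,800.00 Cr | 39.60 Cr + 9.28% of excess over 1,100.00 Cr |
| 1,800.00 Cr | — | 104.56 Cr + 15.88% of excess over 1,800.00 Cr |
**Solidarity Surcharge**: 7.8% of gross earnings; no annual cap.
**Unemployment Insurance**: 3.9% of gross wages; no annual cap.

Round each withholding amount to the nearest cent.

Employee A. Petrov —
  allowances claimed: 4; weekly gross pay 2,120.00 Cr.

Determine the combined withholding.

353.87 Cr

Wage Tax: taxable = 2,120.00 Cr − 4×78.00 Cr = 1,808.00 Cr
  104.56 Cr + 15.88% × (1,808.00 Cr − 1,800.00 Cr) = 104.56 Cr + 15.88% × 8.00 Cr = 105.83 Cr
Solidarity Surcharge: 7.8% × 2,120.00 Cr = 165.36 Cr
Unemployment Insurance: 3.9% × 2,120.00 Cr = 82.68 Cr
Total: 105.83 Cr + 165.36 Cr + 82.68 Cr = 353.87 Cr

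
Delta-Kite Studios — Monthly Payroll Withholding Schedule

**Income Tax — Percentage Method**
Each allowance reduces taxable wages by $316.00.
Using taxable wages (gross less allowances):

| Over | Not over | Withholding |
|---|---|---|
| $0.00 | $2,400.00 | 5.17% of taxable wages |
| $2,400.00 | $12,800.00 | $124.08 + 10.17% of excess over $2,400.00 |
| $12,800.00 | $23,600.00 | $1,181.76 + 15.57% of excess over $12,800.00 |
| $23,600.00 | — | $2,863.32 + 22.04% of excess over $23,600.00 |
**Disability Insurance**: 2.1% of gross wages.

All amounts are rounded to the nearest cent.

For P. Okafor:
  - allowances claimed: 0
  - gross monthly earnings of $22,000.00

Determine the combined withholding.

Income Tax: taxable = $22,000.00
  $1,181.76 + 15.57% × ($22,000.00 − $12,800.00) = $1,181.76 + 15.57% × $9,200.00 = $2,614.20
Disability Insurance: 2.1% × $22,000.00 = $462.00
Total: $2,614.20 + $462.00 = $3,076.20

$3,076.20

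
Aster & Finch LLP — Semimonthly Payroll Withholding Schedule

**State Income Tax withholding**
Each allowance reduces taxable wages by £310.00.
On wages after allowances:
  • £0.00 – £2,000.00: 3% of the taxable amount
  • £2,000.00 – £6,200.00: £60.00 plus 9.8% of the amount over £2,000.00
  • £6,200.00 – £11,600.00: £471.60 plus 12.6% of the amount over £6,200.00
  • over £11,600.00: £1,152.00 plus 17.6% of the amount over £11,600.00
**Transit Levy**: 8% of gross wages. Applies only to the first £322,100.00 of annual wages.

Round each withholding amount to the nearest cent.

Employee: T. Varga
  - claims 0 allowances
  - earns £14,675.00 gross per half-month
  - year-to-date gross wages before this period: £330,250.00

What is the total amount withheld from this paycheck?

£1,693.20

State Income Tax: taxable = £14,675.00
  £1,152.00 + 17.6% × (£14,675.00 − £11,600.00) = £1,152.00 + 17.6% × £3,075.00 = £1,693.20
Transit Levy: YTD £330,250.00 ≥ cap £322,100.00 → £0.00
Total: £1,693.20 + £0.00 = £1,693.20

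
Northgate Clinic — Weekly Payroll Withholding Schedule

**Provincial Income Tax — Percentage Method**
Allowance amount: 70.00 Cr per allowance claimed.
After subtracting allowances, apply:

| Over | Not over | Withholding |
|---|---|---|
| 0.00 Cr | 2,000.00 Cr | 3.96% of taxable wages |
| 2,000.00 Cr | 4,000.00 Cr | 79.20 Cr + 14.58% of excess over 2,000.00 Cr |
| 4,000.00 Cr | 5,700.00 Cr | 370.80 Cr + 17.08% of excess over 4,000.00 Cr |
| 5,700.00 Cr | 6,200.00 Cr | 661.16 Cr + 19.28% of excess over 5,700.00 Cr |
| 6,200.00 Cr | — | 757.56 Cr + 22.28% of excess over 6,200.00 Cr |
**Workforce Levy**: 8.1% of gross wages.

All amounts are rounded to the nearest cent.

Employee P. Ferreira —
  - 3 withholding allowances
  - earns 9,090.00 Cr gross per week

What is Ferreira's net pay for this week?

6,999.05 Cr

Provincial Income Tax: taxable = 9,090.00 Cr − 3×70.00 Cr = 8,880.00 Cr
  757.56 Cr + 22.28% × (8,880.00 Cr − 6,200.00 Cr) = 757.56 Cr + 22.28% × 2,680.00 Cr = 1,354.66 Cr
Workforce Levy: 8.1% × 9,090.00 Cr = 736.29 Cr
Total withheld: 1,354.66 Cr + 736.29 Cr = 2,090.95 Cr
Net pay: 9,090.00 Cr − 2,090.95 Cr = 6,999.05 Cr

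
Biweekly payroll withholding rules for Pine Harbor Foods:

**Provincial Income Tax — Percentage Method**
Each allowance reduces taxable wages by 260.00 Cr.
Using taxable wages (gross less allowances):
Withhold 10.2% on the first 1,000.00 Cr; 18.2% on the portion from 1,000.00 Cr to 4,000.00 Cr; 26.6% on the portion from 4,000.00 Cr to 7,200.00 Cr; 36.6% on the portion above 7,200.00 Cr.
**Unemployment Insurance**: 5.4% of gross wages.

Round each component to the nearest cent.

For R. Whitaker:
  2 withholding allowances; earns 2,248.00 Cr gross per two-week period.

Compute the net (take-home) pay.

1,892.11 Cr

Provincial Income Tax: taxable = 2,248.00 Cr − 2×260.00 Cr = 1,728.00 Cr
  102.00 Cr + 18.2% × (1,728.00 Cr − 1,000.00 Cr) = 102.00 Cr + 18.2% × 728.00 Cr = 234.50 Cr
Unemployment Insurance: 5.4% × 2,248.00 Cr = 121.39 Cr
Total withheld: 234.50 Cr + 121.39 Cr = 355.89 Cr
Net pay: 2,248.00 Cr − 355.89 Cr = 1,892.11 Cr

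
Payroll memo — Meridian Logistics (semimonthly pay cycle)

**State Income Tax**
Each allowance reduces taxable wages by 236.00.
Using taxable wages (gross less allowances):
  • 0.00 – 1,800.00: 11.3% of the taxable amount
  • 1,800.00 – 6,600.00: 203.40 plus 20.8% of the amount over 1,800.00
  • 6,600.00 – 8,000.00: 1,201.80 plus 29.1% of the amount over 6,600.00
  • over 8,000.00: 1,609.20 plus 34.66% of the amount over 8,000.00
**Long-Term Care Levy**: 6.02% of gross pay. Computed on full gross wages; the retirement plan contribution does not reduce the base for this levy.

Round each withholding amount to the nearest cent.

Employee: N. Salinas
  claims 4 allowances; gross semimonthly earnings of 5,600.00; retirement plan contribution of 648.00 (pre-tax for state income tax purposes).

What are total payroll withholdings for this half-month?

999.78

State Income Tax: taxable = 5,600.00 − 648.00 − 4×236.00 = 4,008.00
  203.40 + 20.8% × (4,008.00 − 1,800.00) = 203.40 + 20.8% × 2,208.00 = 662.66
Long-Term Care Levy: 6.02% × 5,600.00 = 337.12
Total: 662.66 + 337.12 = 999.78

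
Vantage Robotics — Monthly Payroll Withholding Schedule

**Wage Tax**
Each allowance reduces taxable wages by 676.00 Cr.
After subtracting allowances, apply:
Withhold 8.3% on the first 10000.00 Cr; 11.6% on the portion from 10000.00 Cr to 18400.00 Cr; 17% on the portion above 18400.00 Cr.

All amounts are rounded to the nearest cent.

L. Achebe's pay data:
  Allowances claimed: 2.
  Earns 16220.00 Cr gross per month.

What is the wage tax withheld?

Wage Tax: taxable = 16220.00 Cr − 2×676.00 Cr = 14868.00 Cr
  830.00 Cr + 11.6% × (14868.00 Cr − 10000.00 Cr) = 830.00 Cr + 11.6% × 4868.00 Cr = 1394.69 Cr

1394.69 Cr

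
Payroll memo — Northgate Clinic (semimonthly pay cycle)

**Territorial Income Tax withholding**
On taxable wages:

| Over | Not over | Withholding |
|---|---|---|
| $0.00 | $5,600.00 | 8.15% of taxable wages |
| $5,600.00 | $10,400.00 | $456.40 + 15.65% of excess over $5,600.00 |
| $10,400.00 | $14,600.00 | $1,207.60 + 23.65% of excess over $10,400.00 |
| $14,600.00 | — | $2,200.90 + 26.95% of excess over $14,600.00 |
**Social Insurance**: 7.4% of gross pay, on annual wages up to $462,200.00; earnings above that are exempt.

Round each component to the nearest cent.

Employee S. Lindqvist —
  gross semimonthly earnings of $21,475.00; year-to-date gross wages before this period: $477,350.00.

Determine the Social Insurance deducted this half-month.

Social Insurance: YTD $477,350.00 ≥ cap $462,200.00 → $0.00

$0.00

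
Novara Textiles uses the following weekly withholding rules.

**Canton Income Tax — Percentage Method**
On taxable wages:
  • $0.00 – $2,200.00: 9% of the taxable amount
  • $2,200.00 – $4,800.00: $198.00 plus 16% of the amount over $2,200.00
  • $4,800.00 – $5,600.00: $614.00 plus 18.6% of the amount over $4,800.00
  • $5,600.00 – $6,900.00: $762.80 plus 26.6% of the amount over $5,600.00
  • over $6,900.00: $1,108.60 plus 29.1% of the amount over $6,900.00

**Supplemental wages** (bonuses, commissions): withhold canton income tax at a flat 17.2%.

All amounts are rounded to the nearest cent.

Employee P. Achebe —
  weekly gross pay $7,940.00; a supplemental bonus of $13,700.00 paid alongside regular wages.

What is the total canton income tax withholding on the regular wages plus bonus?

$3,767.64

Canton Income Tax: taxable = $7,940.00
  $1,108.60 + 29.1% × ($7,940.00 − $6,900.00) = $1,108.60 + 29.1% × $1,040.00 = $1,411.24
Supplemental (17.2% flat on bonus): 17.2% × $13,700.00 = $2,356.40
Total canton income tax: $1,411.24 + $2,356.40 = $3,767.64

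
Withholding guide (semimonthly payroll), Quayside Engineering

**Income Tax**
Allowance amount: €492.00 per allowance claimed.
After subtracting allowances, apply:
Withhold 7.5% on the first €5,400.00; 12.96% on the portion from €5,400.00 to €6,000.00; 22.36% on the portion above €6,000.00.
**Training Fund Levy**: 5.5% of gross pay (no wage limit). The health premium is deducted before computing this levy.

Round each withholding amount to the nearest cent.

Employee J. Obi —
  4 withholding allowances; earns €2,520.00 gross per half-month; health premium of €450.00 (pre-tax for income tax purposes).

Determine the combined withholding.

Income Tax: taxable = €2,520.00 − €450.00 − 4×€492.00 = €102.00
  7.5% × €102.00 = €7.65
Training Fund Levy: 5.5% × €2,070.00 = €113.85
Total: €7.65 + €113.85 = €121.50

€121.50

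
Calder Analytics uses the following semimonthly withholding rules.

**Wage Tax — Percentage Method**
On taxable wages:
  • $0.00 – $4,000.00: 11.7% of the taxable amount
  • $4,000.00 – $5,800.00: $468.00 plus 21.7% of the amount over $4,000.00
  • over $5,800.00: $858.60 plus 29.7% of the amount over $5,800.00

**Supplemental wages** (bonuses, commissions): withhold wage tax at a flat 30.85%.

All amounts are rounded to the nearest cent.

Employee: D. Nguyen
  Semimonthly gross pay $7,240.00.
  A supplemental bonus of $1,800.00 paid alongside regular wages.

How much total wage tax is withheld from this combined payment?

$1,841.58

Wage Tax: taxable = $7,240.00
  $858.60 + 29.7% × ($7,240.00 − $5,800.00) = $858.60 + 29.7% × $1,440.00 = $1,286.28
Supplemental (30.85% flat on bonus): 30.85% × $1,800.00 = $555.30
Total wage tax: $1,286.28 + $555.30 = $1,841.58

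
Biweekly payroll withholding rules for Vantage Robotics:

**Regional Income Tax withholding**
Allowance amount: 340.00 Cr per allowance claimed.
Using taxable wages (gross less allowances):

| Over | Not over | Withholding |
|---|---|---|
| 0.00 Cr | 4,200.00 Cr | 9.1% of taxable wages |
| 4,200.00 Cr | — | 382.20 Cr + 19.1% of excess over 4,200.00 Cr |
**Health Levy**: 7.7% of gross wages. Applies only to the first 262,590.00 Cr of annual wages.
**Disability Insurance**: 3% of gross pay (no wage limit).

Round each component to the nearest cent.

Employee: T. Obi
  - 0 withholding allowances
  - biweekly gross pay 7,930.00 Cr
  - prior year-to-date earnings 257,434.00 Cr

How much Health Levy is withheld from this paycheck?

Health Levy: cap 262,590.00 Cr − YTD 257,434.00 Cr = 5,156.00 Cr subject; 7.7% × 5,156.00 Cr = 397.01 Cr

397.01 Cr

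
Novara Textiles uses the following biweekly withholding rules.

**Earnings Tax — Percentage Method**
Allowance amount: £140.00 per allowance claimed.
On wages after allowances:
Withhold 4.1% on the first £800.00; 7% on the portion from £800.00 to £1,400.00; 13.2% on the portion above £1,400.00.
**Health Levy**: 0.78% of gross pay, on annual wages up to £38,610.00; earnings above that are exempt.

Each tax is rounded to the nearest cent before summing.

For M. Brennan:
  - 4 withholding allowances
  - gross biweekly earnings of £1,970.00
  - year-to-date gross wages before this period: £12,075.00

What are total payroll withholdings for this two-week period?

£91.49

Earnings Tax: taxable = £1,970.00 − 4×£140.00 = £1,410.00
  £74.80 + 13.2% × (£1,410.00 − £1,400.00) = £74.80 + 13.2% × £10.00 = £76.12
Health Levy: 0.78% × £1,970.00 = £15.37
Total: £76.12 + £15.37 = £91.49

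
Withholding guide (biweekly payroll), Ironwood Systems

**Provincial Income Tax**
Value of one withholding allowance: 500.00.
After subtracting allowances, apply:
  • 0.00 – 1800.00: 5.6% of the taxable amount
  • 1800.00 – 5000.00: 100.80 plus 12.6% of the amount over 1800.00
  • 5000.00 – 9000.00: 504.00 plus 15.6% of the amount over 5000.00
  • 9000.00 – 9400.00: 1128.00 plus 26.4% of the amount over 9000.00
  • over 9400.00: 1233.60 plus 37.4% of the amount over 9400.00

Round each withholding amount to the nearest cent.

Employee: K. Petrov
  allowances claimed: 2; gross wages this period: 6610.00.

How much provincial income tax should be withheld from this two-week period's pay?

599.16

Provincial Income Tax: taxable = 6610.00 − 2×500.00 = 5610.00
  504.00 + 15.6% × (5610.00 − 5000.00) = 504.00 + 15.6% × 610.00 = 599.16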